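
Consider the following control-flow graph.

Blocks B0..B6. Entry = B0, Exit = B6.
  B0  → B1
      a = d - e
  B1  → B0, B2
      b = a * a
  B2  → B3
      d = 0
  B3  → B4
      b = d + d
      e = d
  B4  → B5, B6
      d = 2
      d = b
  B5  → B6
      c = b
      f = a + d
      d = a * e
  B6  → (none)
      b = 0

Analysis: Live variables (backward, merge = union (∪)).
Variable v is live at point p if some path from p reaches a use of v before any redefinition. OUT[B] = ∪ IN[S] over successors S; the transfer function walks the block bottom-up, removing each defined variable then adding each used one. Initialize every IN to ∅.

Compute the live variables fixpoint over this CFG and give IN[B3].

Converged values:
  B0: | IN={d, e} | OUT={a, d, e}
  B1: | IN={a, d, e} | OUT={a, d, e}
  B2: | IN={a} | OUT={a, d}
  B3: | IN={a, d} | OUT={a, b, e}
  B4: | IN={a, b, e} | OUT={a, b, d, e}
  B5: | IN={a, b, d, e} | OUT={}
  B6: | IN={} | OUT={}

Merge at B3: OUT[B3] = IN[B4] = {a, b, e}
Applying B3's transfer function to that OUT value gives IN[B3] (row B3 above).

Answer: {a, d}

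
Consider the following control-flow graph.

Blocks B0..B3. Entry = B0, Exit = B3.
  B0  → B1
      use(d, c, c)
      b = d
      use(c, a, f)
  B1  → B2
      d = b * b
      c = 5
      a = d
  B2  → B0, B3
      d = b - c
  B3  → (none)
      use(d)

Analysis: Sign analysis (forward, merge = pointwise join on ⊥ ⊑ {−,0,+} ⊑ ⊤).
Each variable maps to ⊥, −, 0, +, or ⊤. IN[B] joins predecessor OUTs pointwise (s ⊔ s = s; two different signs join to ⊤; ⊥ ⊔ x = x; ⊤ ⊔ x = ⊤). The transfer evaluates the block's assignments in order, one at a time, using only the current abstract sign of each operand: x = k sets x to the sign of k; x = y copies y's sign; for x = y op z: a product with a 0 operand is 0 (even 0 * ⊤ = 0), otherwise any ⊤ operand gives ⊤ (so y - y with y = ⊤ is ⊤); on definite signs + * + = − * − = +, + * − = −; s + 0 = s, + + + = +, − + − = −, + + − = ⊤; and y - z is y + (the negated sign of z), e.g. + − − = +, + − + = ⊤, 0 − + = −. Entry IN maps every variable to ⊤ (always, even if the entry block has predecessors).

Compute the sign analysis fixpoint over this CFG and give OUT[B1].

Answer: {a: ⊤, b: ⊤, c: +, d: ⊤, e: ⊤, f: ⊤}

Working:
Per-block solution:
  B0:   IN=(all ⊤)   OUT=(all ⊤)
  B1:   IN=(all ⊤)   OUT={c:+; rest ⊤}
  B2:   IN={c:+; rest ⊤}   OUT={c:+; rest ⊤}
  B3:   IN={c:+; rest ⊤}   OUT={c:+; rest ⊤}

Merge at B1: IN[B1] = OUT[B0] = {a: ⊤, b: ⊤, c: ⊤, d: ⊤, e: ⊤, f: ⊤}
Applying B1's transfer function to that IN value gives OUT[B1] (row B1 above).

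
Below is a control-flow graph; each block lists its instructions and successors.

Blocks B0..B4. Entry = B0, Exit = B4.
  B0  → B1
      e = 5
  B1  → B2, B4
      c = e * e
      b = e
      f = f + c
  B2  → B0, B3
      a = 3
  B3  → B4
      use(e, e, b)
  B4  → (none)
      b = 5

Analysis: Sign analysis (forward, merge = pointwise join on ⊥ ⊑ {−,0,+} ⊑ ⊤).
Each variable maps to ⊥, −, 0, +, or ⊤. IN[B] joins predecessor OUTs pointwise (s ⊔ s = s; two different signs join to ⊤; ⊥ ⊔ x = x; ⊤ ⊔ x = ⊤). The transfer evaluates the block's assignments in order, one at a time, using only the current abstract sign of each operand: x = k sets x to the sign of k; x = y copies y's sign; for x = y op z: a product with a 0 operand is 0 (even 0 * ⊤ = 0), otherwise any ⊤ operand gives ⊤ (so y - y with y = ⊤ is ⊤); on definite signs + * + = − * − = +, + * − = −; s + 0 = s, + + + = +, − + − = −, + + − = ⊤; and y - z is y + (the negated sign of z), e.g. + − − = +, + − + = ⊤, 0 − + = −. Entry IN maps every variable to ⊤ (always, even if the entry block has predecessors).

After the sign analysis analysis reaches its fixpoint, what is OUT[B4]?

Answer: {a: ⊤, b: +, c: +, d: ⊤, e: +, f: ⊤}

Derivation:
Per-block solution:
  B0:   IN=(all ⊤)   OUT={e:+; rest ⊤}
  B1:   IN={e:+; rest ⊤}   OUT={b:+, c:+, e:+; rest ⊤}
  B2:   IN={b:+, c:+, e:+; rest ⊤}   OUT={a:+, b:+, c:+, e:+; rest ⊤}
  B3:   IN={a:+, b:+, c:+, e:+; rest ⊤}   OUT={a:+, b:+, c:+, e:+; rest ⊤}
  B4:   IN={b:+, c:+, e:+; rest ⊤}   OUT={b:+, c:+, e:+; rest ⊤}

Merge at B4: IN[B4] = OUT[B1] ⊔ OUT[B3] = {a: ⊤, b: +, c: +, d: ⊤, e: +, f: ⊤}
Applying B4's transfer function to that IN value gives OUT[B4] (row B4 above).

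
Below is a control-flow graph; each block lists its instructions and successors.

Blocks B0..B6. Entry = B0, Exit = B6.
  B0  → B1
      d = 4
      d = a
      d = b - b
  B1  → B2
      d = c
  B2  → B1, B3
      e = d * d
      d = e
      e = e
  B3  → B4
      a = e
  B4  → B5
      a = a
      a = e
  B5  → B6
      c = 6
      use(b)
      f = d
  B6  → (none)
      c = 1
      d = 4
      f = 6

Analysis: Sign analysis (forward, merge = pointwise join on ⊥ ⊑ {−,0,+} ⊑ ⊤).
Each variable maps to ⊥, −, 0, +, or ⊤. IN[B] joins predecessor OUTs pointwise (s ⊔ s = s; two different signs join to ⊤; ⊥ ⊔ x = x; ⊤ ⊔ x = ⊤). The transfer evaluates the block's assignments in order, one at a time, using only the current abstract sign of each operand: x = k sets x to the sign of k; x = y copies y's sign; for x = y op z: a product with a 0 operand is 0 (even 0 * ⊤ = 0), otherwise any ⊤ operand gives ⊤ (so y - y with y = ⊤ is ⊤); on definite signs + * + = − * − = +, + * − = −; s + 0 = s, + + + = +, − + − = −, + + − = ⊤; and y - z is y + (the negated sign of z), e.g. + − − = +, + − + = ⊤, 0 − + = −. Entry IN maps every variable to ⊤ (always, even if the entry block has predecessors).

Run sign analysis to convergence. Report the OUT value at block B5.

Per-block solution:
  B0:  IN=(all ⊤)  OUT=(all ⊤)
  B1:  IN=(all ⊤)  OUT=(all ⊤)
  B2:  IN=(all ⊤)  OUT=(all ⊤)
  B3:  IN=(all ⊤)  OUT=(all ⊤)
  B4:  IN=(all ⊤)  OUT=(all ⊤)
  B5:  IN=(all ⊤)  OUT={c:+; rest ⊤}
  B6:  IN={c:+; rest ⊤}  OUT={c:+, d:+, f:+; rest ⊤}

Merge at B5: IN[B5] = OUT[B4] = {a: ⊤, b: ⊤, c: ⊤, d: ⊤, e: ⊤, f: ⊤}
Applying B5's transfer function to that IN value gives OUT[B5] (row B5 above).

Answer: {a: ⊤, b: ⊤, c: +, d: ⊤, e: ⊤, f: ⊤}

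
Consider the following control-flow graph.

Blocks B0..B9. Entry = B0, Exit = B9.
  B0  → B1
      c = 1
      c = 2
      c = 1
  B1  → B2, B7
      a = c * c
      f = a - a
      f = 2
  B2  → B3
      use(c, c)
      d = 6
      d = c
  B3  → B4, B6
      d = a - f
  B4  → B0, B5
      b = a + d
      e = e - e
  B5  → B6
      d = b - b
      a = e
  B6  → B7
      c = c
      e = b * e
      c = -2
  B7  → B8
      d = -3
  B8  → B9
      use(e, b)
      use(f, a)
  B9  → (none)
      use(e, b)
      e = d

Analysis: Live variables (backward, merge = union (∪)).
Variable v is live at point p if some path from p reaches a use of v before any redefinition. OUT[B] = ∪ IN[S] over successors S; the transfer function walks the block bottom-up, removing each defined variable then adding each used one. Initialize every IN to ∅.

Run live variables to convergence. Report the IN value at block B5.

Answer: {b, c, e, f}

Trace:
Converged values:
  B0: | IN={b, e} | OUT={b, c, e}
  B1: | IN={b, c, e} | OUT={a, b, c, e, f}
  B2: | IN={a, b, c, e, f} | OUT={a, b, c, e, f}
  B3: | IN={a, b, c, e, f} | OUT={a, b, c, d, e, f}
  B4: | IN={a, c, d, e, f} | OUT={b, c, e, f}
  B5: | IN={b, c, e, f} | OUT={a, b, c, e, f}
  B6: | IN={a, b, c, e, f} | OUT={a, b, e, f}
  B7: | IN={a, b, e, f} | OUT={a, b, d, e, f}
  B8: | IN={a, b, d, e, f} | OUT={b, d, e}
  B9: | IN={b, d, e} | OUT={}

Merge at B5: OUT[B5] = IN[B6] = {a, b, c, e, f}
Applying B5's transfer function to that OUT value gives IN[B5] (row B5 above).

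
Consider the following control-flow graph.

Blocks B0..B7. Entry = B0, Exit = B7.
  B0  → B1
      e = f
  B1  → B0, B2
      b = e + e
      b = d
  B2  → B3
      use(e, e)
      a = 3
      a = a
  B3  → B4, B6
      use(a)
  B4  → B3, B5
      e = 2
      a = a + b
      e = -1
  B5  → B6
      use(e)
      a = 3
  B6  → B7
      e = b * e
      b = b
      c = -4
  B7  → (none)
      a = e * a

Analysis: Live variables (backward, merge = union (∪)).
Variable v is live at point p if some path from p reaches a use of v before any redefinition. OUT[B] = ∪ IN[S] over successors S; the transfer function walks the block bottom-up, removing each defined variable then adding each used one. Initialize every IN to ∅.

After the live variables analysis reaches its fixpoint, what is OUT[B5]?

Answer: {a, b, e}

Derivation:
Per-block solution:
  B0: | IN={d, f} | OUT={d, e, f}
  B1: | IN={d, e, f} | OUT={b, d, e, f}
  B2: | IN={b, e} | OUT={a, b, e}
  B3: | IN={a, b, e} | OUT={a, b, e}
  B4: | IN={a, b} | OUT={a, b, e}
  B5: | IN={b, e} | OUT={a, b, e}
  B6: | IN={a, b, e} | OUT={a, e}
  B7: | IN={a, e} | OUT={}

Merge at B5: OUT[B5] = IN[B6] = {a, b, e}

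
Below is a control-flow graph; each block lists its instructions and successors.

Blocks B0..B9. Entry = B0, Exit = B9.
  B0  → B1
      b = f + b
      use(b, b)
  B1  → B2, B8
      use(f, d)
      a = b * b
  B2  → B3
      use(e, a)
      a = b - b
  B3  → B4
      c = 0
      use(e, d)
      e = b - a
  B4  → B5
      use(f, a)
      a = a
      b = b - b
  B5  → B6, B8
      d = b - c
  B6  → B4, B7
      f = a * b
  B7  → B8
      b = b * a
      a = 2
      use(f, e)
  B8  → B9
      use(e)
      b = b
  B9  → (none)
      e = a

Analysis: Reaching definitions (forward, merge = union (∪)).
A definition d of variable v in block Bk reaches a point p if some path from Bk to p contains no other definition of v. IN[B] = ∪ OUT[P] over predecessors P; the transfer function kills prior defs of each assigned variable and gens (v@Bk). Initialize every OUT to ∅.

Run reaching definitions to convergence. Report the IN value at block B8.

Fixpoint table:
  B0:   IN={}   OUT={b@B0}
  B1:   IN={b@B0}   OUT={a@B1, b@B0}
  B2:   IN={a@B1, b@B0}   OUT={a@B2, b@B0}
  B3:   IN={a@B2, b@B0}   OUT={a@B2, b@B0, c@B3, e@B3}
  B4:   IN={a@B2, a@B4, b@B0, b@B4, c@B3, d@B5, e@B3, f@B6}   OUT={a@B4, b@B4, c@B3, d@B5, e@B3, f@B6}
  B5:   IN={a@B4, b@B4, c@B3, d@B5, e@B3, f@B6}   OUT={a@B4, b@B4, c@B3, d@B5, e@B3, f@B6}
  B6:   IN={a@B4, b@B4, c@B3, d@B5, e@B3, f@B6}   OUT={a@B4, b@B4, c@B3, d@B5, e@B3, f@B6}
  B7:   IN={a@B4, b@B4, c@B3, d@B5, e@B3, f@B6}   OUT={a@B7, b@B7, c@B3, d@B5, e@B3, f@B6}
  B8:   IN={a@B1, a@B4, a@B7, b@B0, b@B4, b@B7, c@B3, d@B5, e@B3, f@B6}   OUT={a@B1, a@B4, a@B7, b@B8, c@B3, d@B5, e@B3, f@B6}
  B9:   IN={a@B1, a@B4, a@B7, b@B8, c@B3, d@B5, e@B3, f@B6}   OUT={a@B1, a@B4, a@B7, b@B8, c@B3, d@B5, e@B9, f@B6}

Merge at B8: IN[B8] = OUT[B1] ⊔ OUT[B5] ⊔ OUT[B7] = {a@B1, a@B4, a@B7, b@B0, b@B4, b@B7, c@B3, d@B5, e@B3, f@B6}

Answer: {a@B1, a@B4, a@B7, b@B0, b@B4, b@B7, c@B3, d@B5, e@B3, f@B6}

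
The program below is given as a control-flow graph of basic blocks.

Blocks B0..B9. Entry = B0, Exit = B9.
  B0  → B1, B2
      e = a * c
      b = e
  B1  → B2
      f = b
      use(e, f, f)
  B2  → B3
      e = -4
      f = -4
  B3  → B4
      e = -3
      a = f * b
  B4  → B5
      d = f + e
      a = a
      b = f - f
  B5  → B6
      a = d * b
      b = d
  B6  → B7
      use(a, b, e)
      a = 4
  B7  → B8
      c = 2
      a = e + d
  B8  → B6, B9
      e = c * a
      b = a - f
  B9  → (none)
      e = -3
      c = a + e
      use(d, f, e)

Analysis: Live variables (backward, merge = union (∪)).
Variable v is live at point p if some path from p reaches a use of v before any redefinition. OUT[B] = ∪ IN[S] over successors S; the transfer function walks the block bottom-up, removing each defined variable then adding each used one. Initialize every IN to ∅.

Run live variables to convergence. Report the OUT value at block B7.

Answer: {a, c, d, f}

Derivation:
Fixpoint table:
  B0: | IN={a, c} | OUT={b, e}
  B1: | IN={b, e} | OUT={b}
  B2: | IN={b} | OUT={b, f}
  B3: | IN={b, f} | OUT={a, e, f}
  B4: | IN={a, e, f} | OUT={b, d, e, f}
  B5: | IN={b, d, e, f} | OUT={a, b, d, e, f}
  B6: | IN={a, b, d, e, f} | OUT={d, e, f}
  B7: | IN={d, e, f} | OUT={a, c, d, f}
  B8: | IN={a, c, d, f} | OUT={a, b, d, e, f}
  B9: | IN={a, d, f} | OUT={}

Merge at B7: OUT[B7] = IN[B8] = {a, c, d, f}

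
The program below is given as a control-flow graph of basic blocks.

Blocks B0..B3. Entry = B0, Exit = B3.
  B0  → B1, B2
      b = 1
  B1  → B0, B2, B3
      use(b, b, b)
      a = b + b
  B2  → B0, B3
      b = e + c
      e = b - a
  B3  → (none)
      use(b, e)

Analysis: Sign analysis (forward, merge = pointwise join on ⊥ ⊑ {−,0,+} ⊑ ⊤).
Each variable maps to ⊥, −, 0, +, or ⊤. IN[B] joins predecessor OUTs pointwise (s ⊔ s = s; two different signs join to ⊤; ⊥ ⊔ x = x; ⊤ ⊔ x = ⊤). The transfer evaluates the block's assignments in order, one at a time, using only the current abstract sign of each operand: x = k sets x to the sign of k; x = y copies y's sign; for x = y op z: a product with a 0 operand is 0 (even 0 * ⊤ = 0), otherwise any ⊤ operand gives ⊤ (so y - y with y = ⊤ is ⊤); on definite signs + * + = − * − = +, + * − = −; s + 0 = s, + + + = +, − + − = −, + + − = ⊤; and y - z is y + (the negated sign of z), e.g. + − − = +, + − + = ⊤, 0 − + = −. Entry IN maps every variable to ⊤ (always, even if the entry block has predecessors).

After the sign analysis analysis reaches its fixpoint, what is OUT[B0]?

Converged values:
  B0:   IN=(all ⊤)   OUT={b:+; rest ⊤}
  B1:   IN={b:+; rest ⊤}   OUT={a:+, b:+; rest ⊤}
  B2:   IN={b:+; rest ⊤}   OUT=(all ⊤)
  B3:   IN=(all ⊤)   OUT=(all ⊤)

Merge at B0 (entry node, so the boundary value (all ⊤) is joined with the incoming edge(s)): IN[B0] = (all ⊤) ⊔ OUT[B1] ⊔ OUT[B2] = {a: ⊤, b: ⊤, c: ⊤, d: ⊤, e: ⊤, f: ⊤}
Applying B0's transfer function to that IN value gives OUT[B0] (row B0 above).

Answer: {a: ⊤, b: +, c: ⊤, d: ⊤, e: ⊤, f: ⊤}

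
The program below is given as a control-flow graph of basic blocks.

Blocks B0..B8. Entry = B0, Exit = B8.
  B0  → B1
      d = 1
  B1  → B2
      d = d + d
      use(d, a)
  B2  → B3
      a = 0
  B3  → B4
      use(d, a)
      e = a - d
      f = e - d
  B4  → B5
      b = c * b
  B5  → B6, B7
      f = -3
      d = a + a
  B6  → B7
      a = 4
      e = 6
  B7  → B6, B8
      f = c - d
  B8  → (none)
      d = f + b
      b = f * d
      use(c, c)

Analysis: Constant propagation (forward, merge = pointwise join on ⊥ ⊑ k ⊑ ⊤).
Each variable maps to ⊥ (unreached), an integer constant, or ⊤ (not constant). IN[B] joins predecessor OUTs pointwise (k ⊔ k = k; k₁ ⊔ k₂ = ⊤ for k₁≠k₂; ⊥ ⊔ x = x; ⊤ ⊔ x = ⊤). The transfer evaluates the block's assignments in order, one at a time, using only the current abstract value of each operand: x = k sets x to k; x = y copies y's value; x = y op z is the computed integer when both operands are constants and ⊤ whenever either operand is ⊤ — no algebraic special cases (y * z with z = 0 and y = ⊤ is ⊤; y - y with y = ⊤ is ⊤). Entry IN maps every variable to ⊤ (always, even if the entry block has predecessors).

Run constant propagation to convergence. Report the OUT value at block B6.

Fixpoint table:
  B0:   IN=(all ⊤)   OUT={d:1; rest ⊤}
  B1:   IN={d:1; rest ⊤}   OUT={d:2; rest ⊤}
  B2:   IN={d:2; rest ⊤}   OUT={a:0, d:2; rest ⊤}
  B3:   IN={a:0, d:2; rest ⊤}   OUT={a:0, d:2, e:-2, f:-4; rest ⊤}
  B4:   IN={a:0, d:2, e:-2, f:-4; rest ⊤}   OUT={a:0, d:2, e:-2, f:-4; rest ⊤}
  B5:   IN={a:0, d:2, e:-2, f:-4; rest ⊤}   OUT={a:0, d:0, e:-2, f:-3; rest ⊤}
  B6:   IN={d:0; rest ⊤}   OUT={a:4, d:0, e:6; rest ⊤}
  B7:   IN={d:0; rest ⊤}   OUT={d:0; rest ⊤}
  B8:   IN={d:0; rest ⊤}   OUT=(all ⊤)

Merge at B6: IN[B6] = OUT[B5] ⊔ OUT[B7] = {a: ⊤, b: ⊤, c: ⊤, d: 0, e: ⊤, f: ⊤}
Applying B6's transfer function to that IN value gives OUT[B6] (row B6 above).

Answer: {a: 4, b: ⊤, c: ⊤, d: 0, e: 6, f: ⊤}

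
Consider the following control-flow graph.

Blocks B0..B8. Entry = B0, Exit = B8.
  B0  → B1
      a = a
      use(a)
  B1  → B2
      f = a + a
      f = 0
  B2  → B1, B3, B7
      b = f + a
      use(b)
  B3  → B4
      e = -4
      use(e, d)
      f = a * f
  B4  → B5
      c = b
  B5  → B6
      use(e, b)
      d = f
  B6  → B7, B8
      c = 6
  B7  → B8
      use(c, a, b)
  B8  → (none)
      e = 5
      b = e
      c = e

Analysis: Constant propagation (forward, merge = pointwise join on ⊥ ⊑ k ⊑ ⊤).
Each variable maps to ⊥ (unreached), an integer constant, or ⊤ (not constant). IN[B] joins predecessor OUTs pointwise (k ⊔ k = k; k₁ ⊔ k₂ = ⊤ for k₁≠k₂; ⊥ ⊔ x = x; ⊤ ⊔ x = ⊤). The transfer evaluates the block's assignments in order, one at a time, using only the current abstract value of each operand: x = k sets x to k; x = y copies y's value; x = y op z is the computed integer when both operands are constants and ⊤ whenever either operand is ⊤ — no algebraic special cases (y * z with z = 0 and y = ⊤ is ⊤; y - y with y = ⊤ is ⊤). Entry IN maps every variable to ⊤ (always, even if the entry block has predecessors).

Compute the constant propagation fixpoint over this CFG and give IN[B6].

Per-block solution:
  B0: | IN=(all ⊤) | OUT=(all ⊤)
  B1: | IN=(all ⊤) | OUT={f:0; rest ⊤}
  B2: | IN={f:0; rest ⊤} | OUT={f:0; rest ⊤}
  B3: | IN={f:0; rest ⊤} | OUT={e:-4; rest ⊤}
  B4: | IN={e:-4; rest ⊤} | OUT={e:-4; rest ⊤}
  B5: | IN={e:-4; rest ⊤} | OUT={e:-4; rest ⊤}
  B6: | IN={e:-4; rest ⊤} | OUT={c:6, e:-4; rest ⊤}
  B7: | IN=(all ⊤) | OUT=(all ⊤)
  B8: | IN=(all ⊤) | OUT={b:5, c:5, e:5; rest ⊤}

Merge at B6: IN[B6] = OUT[B5] = {a: ⊤, b: ⊤, c: ⊤, d: ⊤, e: -4, f: ⊤}

Answer: {a: ⊤, b: ⊤, c: ⊤, d: ⊤, e: -4, f: ⊤}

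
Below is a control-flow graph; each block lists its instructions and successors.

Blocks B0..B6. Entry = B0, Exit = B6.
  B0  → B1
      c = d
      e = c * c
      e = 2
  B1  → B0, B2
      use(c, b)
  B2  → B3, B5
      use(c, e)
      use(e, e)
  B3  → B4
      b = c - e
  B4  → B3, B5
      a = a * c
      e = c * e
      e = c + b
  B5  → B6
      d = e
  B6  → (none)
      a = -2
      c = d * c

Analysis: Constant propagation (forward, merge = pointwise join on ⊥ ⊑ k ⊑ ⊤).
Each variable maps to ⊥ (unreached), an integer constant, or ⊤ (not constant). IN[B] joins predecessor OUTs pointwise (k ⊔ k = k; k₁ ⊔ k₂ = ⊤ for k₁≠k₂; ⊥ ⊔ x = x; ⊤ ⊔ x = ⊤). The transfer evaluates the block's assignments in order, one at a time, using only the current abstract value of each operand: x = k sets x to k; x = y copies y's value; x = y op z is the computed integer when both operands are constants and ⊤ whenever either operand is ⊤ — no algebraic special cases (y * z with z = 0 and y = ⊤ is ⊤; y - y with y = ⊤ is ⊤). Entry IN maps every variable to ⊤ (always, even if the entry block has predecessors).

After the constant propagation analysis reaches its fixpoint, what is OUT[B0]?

Answer: {a: ⊤, b: ⊤, c: ⊤, d: ⊤, e: 2, f: ⊤}

Derivation:
Per-block solution:
  B0: | IN=(all ⊤) | OUT={e:2; rest ⊤}
  B1: | IN={e:2; rest ⊤} | OUT={e:2; rest ⊤}
  B2: | IN={e:2; rest ⊤} | OUT={e:2; rest ⊤}
  B3: | IN=(all ⊤) | OUT=(all ⊤)
  B4: | IN=(all ⊤) | OUT=(all ⊤)
  B5: | IN=(all ⊤) | OUT=(all ⊤)
  B6: | IN=(all ⊤) | OUT={a:-2; rest ⊤}

Merge at B0 (entry node, so the boundary value (all ⊤) is joined with the incoming edge(s)): IN[B0] = (all ⊤) ⊔ OUT[B1] = {a: ⊤, b: ⊤, c: ⊤, d: ⊤, e: ⊤, f: ⊤}
Applying B0's transfer function to that IN value gives OUT[B0] (row B0 above).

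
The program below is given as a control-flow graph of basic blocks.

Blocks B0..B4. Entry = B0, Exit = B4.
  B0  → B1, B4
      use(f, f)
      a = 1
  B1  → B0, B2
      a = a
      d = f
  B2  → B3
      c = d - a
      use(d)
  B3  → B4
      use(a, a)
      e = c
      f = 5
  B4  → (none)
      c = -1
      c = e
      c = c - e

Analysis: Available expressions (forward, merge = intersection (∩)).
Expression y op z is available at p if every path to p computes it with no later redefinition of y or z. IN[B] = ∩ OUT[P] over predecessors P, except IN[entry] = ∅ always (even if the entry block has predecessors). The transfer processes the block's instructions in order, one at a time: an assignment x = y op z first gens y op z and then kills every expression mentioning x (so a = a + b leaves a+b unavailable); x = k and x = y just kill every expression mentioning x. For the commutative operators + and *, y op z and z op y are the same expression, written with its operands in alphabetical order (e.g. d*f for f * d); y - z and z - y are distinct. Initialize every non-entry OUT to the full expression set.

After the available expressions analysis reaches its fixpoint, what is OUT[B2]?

Answer: {d-a}

Working:
Fixpoint table:
  B0:  IN={}  OUT={}
  B1:  IN={}  OUT={}
  B2:  IN={}  OUT={d-a}
  B3:  IN={d-a}  OUT={d-a}
  B4:  IN={}  OUT={}

Merge at B2: IN[B2] = OUT[B1] = {}
Applying B2's transfer function to that IN value gives OUT[B2] (row B2 above).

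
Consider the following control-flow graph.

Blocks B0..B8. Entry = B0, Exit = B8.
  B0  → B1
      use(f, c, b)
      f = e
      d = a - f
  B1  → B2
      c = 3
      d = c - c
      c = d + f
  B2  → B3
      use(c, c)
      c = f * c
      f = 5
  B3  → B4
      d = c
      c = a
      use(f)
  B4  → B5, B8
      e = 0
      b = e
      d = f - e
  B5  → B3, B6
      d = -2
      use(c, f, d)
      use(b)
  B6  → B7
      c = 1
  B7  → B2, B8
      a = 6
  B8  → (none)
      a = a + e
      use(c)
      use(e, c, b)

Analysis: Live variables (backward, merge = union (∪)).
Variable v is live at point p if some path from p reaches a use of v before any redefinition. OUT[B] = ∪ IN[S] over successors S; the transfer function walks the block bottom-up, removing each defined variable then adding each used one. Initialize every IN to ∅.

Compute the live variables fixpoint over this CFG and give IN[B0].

Answer: {a, b, c, e, f}

Working:
Per-block solution:
  B0:   IN={a, b, c, e, f}   OUT={a, f}
  B1:   IN={a, f}   OUT={a, c, f}
  B2:   IN={a, c, f}   OUT={a, c, f}
  B3:   IN={a, c, f}   OUT={a, c, f}
  B4:   IN={a, c, f}   OUT={a, b, c, e, f}
  B5:   IN={a, b, c, e, f}   OUT={a, b, c, e, f}
  B6:   IN={b, e, f}   OUT={b, c, e, f}
  B7:   IN={b, c, e, f}   OUT={a, b, c, e, f}
  B8:   IN={a, b, c, e}   OUT={}

Merge at B0: OUT[B0] = IN[B1] = {a, f}
Applying B0's transfer function to that OUT value gives IN[B0] (row B0 above).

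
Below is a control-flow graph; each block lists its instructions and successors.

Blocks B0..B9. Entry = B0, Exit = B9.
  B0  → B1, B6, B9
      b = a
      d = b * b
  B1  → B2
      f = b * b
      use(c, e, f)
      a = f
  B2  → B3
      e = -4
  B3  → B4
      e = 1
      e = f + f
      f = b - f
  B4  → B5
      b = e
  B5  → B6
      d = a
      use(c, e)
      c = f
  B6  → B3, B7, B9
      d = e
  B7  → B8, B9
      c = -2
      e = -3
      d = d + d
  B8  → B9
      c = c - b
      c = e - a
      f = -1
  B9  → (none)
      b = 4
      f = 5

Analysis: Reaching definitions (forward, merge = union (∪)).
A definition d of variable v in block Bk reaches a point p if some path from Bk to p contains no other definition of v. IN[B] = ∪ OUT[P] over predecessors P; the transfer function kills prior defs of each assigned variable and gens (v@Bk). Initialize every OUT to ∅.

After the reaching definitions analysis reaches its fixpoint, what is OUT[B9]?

Converged values:
  B0: | IN={} | OUT={b@B0, d@B0}
  B1: | IN={b@B0, d@B0} | OUT={a@B1, b@B0, d@B0, f@B1}
  B2: | IN={a@B1, b@B0, d@B0, f@B1} | OUT={a@B1, b@B0, d@B0, e@B2, f@B1}
  B3: | IN={a@B1, b@B0, b@B4, c@B5, d@B0, d@B6, e@B2, e@B3, f@B1, f@B3} | OUT={a@B1, b@B0, b@B4, c@B5, d@B0, d@B6, e@B3, f@B3}
  B4: | IN={a@B1, b@B0, b@B4, c@B5, d@B0, d@B6, e@B3, f@B3} | OUT={a@B1, b@B4, c@B5, d@B0, d@B6, e@B3, f@B3}
  B5: | IN={a@B1, b@B4, c@B5, d@B0, d@B6, e@B3, f@B3} | OUT={a@B1, b@B4, c@B5, d@B5, e@B3, f@B3}
  B6: | IN={a@B1, b@B0, b@B4, c@B5, d@B0, d@B5, e@B3, f@B3} | OUT={a@B1, b@B0, b@B4, c@B5, d@B6, e@B3, f@B3}
  B7: | IN={a@B1, b@B0, b@B4, c@B5, d@B6, e@B3, f@B3} | OUT={a@B1, b@B0, b@B4, c@B7, d@B7, e@B7, f@B3}
  B8: | IN={a@B1, b@B0, b@B4, c@B7, d@B7, e@B7, f@B3} | OUT={a@B1, b@B0, b@B4, c@B8, d@B7, e@B7, f@B8}
  B9: | IN={a@B1, b@B0, b@B4, c@B5, c@B7, c@B8, d@B0, d@B6, d@B7, e@B3, e@B7, f@B3, f@B8} | OUT={a@B1, b@B9, c@B5, c@B7, c@B8, d@B0, d@B6, d@B7, e@B3, e@B7, f@B9}

Merge at B9: IN[B9] = OUT[B0] ⊔ OUT[B6] ⊔ OUT[B7] ⊔ OUT[B8] = {a@B1, b@B0, b@B4, c@B5, c@B7, c@B8, d@B0, d@B6, d@B7, e@B3, e@B7, f@B3, f@B8}
Applying B9's transfer function to that IN value gives OUT[B9] (row B9 above).

Answer: {a@B1, b@B9, c@B5, c@B7, c@B8, d@B0, d@B6, d@B7, e@B3, e@B7, f@B9}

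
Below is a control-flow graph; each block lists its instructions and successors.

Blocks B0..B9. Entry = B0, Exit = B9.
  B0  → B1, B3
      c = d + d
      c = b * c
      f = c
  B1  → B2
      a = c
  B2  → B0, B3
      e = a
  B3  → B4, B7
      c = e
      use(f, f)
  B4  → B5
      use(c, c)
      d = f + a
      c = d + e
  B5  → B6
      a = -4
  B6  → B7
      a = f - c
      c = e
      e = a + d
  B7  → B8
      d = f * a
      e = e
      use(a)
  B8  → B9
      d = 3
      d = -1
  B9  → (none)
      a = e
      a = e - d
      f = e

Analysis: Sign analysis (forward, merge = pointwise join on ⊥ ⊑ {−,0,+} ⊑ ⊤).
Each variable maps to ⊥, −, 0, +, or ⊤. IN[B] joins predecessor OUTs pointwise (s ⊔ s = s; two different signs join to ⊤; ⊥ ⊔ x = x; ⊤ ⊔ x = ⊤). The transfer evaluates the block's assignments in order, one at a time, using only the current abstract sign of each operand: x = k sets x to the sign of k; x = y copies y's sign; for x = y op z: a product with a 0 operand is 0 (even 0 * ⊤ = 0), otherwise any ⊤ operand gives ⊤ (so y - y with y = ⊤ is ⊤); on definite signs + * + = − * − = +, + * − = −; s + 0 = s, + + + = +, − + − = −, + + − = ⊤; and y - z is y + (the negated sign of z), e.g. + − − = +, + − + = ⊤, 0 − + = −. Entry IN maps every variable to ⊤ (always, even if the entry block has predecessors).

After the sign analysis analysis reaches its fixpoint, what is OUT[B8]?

Answer: {a: ⊤, b: ⊤, c: ⊤, d: -, e: ⊤, f: ⊤}

Derivation:
Converged values:
  B0:  IN=(all ⊤)  OUT=(all ⊤)
  B1:  IN=(all ⊤)  OUT=(all ⊤)
  B2:  IN=(all ⊤)  OUT=(all ⊤)
  B3:  IN=(all ⊤)  OUT=(all ⊤)
  B4:  IN=(all ⊤)  OUT=(all ⊤)
  B5:  IN=(all ⊤)  OUT={a:-; rest ⊤}
  B6:  IN={a:-; rest ⊤}  OUT=(all ⊤)
  B7:  IN=(all ⊤)  OUT=(all ⊤)
  B8:  IN=(all ⊤)  OUT={d:-; rest ⊤}
  B9:  IN={d:-; rest ⊤}  OUT={d:-; rest ⊤}

Merge at B8: IN[B8] = OUT[B7] = {a: ⊤, b: ⊤, c: ⊤, d: ⊤, e: ⊤, f: ⊤}
Applying B8's transfer function to that IN value gives OUT[B8] (row B8 above).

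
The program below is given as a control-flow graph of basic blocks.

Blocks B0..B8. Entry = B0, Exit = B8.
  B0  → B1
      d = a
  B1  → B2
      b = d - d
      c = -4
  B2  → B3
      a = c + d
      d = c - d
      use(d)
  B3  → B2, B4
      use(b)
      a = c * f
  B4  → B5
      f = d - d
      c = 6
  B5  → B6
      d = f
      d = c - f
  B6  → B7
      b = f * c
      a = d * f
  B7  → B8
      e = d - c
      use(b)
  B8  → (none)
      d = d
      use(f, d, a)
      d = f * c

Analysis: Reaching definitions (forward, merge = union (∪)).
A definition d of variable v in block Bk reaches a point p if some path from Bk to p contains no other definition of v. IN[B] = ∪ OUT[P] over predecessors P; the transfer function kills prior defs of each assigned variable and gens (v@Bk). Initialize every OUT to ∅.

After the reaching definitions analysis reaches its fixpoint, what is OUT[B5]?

Fixpoint table:
  B0:  IN={}  OUT={d@B0}
  B1:  IN={d@B0}  OUT={b@B1, c@B1, d@B0}
  B2:  IN={a@B3, b@B1, c@B1, d@B0, d@B2}  OUT={a@B2, b@B1, c@B1, d@B2}
  B3:  IN={a@B2, b@B1, c@B1, d@B2}  OUT={a@B3, b@B1, c@B1, d@B2}
  B4:  IN={a@B3, b@B1, c@B1, d@B2}  OUT={a@B3, b@B1, c@B4, d@B2, f@B4}
  B5:  IN={a@B3, b@B1, c@B4, d@B2, f@B4}  OUT={a@B3, b@B1, c@B4, d@B5, f@B4}
  B6:  IN={a@B3, b@B1, c@B4, d@B5, f@B4}  OUT={a@B6, b@B6, c@B4, d@B5, f@B4}
  B7:  IN={a@B6, b@B6, c@B4, d@B5, f@B4}  OUT={a@B6, b@B6, c@B4, d@B5, e@B7, f@B4}
  B8:  IN={a@B6, b@B6, c@B4, d@B5, e@B7, f@B4}  OUT={a@B6, b@B6, c@B4, d@B8, e@B7, f@B4}

Merge at B5: IN[B5] = OUT[B4] = {a@B3, b@B1, c@B4, d@B2, f@B4}
Applying B5's transfer function to that IN value gives OUT[B5] (row B5 above).

Answer: {a@B3, b@B1, c@B4, d@B5, f@B4}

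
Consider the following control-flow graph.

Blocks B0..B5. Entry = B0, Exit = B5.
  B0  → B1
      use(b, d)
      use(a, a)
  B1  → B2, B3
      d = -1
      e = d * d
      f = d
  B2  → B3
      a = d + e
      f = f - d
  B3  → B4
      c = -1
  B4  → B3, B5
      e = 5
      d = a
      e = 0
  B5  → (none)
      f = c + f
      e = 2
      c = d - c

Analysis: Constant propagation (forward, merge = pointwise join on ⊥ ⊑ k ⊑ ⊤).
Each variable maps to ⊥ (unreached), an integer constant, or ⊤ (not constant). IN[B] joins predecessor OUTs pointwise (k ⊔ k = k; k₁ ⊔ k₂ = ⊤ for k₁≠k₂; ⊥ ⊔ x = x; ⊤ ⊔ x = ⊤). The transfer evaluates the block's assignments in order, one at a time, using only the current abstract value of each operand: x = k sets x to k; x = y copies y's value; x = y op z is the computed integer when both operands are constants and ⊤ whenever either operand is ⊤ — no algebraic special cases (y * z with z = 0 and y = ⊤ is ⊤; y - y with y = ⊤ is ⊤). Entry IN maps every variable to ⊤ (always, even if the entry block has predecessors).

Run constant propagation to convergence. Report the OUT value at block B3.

Per-block solution:
  B0: | IN=(all ⊤) | OUT=(all ⊤)
  B1: | IN=(all ⊤) | OUT={d:-1, e:1, f:-1; rest ⊤}
  B2: | IN={d:-1, e:1, f:-1; rest ⊤} | OUT={a:0, d:-1, e:1, f:0; rest ⊤}
  B3: | IN=(all ⊤) | OUT={c:-1; rest ⊤}
  B4: | IN={c:-1; rest ⊤} | OUT={c:-1, e:0; rest ⊤}
  B5: | IN={c:-1, e:0; rest ⊤} | OUT={e:2; rest ⊤}

Merge at B3: IN[B3] = OUT[B1] ⊔ OUT[B2] ⊔ OUT[B4] = {a: ⊤, b: ⊤, c: ⊤, d: ⊤, e: ⊤, f: ⊤}
Applying B3's transfer function to that IN value gives OUT[B3] (row B3 above).

Answer: {a: ⊤, b: ⊤, c: -1, d: ⊤, e: ⊤, f: ⊤}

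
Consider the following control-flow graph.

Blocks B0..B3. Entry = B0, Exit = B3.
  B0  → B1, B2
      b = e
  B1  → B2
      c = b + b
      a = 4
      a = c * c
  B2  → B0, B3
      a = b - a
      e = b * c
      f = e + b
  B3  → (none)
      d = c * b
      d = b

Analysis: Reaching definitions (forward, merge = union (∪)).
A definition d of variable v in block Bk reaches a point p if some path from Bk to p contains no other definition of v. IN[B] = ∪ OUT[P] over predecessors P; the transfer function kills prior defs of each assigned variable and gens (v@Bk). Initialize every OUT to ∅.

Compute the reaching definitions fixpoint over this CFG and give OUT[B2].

Answer: {a@B2, b@B0, c@B1, e@B2, f@B2}

Derivation:
Converged values:
  B0:   IN={a@B2, b@B0, c@B1, e@B2, f@B2}   OUT={a@B2, b@B0, c@B1, e@B2, f@B2}
  B1:   IN={a@B2, b@B0, c@B1, e@B2, f@B2}   OUT={a@B1, b@B0, c@B1, e@B2, f@B2}
  B2:   IN={a@B1, a@B2, b@B0, c@B1, e@B2, f@B2}   OUT={a@B2, b@B0, c@B1, e@B2, f@B2}
  B3:   IN={a@B2, b@B0, c@B1, e@B2, f@B2}   OUT={a@B2, b@B0, c@B1, d@B3, e@B2, f@B2}

Merge at B2: IN[B2] = OUT[B0] ⊔ OUT[B1] = {a@B1, a@B2, b@B0, c@B1, e@B2, f@B2}
Applying B2's transfer function to that IN value gives OUT[B2] (row B2 above).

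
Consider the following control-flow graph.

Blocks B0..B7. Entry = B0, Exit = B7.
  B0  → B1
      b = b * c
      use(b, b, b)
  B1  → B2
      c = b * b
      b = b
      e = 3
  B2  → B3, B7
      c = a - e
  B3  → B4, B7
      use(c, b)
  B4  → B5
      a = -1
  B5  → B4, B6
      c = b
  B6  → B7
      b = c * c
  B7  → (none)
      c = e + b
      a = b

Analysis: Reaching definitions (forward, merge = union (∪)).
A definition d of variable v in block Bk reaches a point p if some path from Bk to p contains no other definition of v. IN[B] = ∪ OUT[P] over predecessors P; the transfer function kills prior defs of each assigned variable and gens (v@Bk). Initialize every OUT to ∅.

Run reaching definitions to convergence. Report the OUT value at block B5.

Fixpoint table:
  B0:  IN={}  OUT={b@B0}
  B1:  IN={b@B0}  OUT={b@B1, c@B1, e@B1}
  B2:  IN={b@B1, c@B1, e@B1}  OUT={b@B1, c@B2, e@B1}
  B3:  IN={b@B1, c@B2, e@B1}  OUT={b@B1, c@B2, e@B1}
  B4:  IN={a@B4, b@B1, c@B2, c@B5, e@B1}  OUT={a@B4, b@B1, c@B2, c@B5, e@B1}
  B5:  IN={a@B4, b@B1, c@B2, c@B5, e@B1}  OUT={a@B4, b@B1, c@B5, e@B1}
  B6:  IN={a@B4, b@B1, c@B5, e@B1}  OUT={a@B4, b@B6, c@B5, e@B1}
  B7:  IN={a@B4, b@B1, b@B6, c@B2, c@B5, e@B1}  OUT={a@B7, b@B1, b@B6, c@B7, e@B1}

Merge at B5: IN[B5] = OUT[B4] = {a@B4, b@B1, c@B2, c@B5, e@B1}
Applying B5's transfer function to that IN value gives OUT[B5] (row B5 above).

Answer: {a@B4, b@B1, c@B5, e@B1}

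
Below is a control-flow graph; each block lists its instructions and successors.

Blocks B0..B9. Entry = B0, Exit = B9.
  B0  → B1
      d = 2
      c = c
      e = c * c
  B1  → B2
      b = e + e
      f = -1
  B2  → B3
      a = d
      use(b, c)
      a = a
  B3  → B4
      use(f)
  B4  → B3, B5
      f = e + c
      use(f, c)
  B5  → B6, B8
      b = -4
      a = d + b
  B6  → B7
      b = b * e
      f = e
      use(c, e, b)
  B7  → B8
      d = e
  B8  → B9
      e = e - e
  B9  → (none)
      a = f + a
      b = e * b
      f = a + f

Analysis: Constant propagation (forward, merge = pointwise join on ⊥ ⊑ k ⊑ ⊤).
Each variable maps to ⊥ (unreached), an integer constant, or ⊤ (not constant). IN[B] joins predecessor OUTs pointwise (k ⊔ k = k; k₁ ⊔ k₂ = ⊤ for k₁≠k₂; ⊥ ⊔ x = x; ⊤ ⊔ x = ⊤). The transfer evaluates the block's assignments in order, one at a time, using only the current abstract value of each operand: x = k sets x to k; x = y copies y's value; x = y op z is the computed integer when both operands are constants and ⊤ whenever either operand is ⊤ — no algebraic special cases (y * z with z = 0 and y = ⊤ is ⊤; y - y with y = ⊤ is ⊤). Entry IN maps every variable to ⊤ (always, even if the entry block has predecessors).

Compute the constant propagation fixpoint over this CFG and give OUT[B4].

Answer: {a: 2, b: ⊤, c: ⊤, d: 2, e: ⊤, f: ⊤}

Trace:
Per-block solution:
  B0:   IN=(all ⊤)   OUT={d:2; rest ⊤}
  B1:   IN={d:2; rest ⊤}   OUT={d:2, f:-1; rest ⊤}
  B2:   IN={d:2, f:-1; rest ⊤}   OUT={a:2, d:2, f:-1; rest ⊤}
  B3:   IN={a:2, d:2; rest ⊤}   OUT={a:2, d:2; rest ⊤}
  B4:   IN={a:2, d:2; rest ⊤}   OUT={a:2, d:2; rest ⊤}
  B5:   IN={a:2, d:2; rest ⊤}   OUT={a:-2, b:-4, d:2; rest ⊤}
  B6:   IN={a:-2, b:-4, d:2; rest ⊤}   OUT={a:-2, d:2; rest ⊤}
  B7:   IN={a:-2, d:2; rest ⊤}   OUT={a:-2; rest ⊤}
  B8:   IN={a:-2; rest ⊤}   OUT={a:-2; rest ⊤}
  B9:   IN={a:-2; rest ⊤}   OUT=(all ⊤)

Merge at B4: IN[B4] = OUT[B3] = {a: 2, b: ⊤, c: ⊤, d: 2, e: ⊤, f: ⊤}
Applying B4's transfer function to that IN value gives OUT[B4] (row B4 above).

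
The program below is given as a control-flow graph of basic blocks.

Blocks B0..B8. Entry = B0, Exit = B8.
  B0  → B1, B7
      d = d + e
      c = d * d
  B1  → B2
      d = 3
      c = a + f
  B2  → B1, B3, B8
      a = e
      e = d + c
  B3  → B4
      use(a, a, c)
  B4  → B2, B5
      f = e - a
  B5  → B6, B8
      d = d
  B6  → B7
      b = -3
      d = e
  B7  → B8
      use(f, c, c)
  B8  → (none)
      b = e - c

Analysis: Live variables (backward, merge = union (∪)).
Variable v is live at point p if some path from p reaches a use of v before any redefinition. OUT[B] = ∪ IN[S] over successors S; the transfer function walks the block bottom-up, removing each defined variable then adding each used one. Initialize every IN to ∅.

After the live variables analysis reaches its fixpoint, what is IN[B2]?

Answer: {c, d, e, f}

Derivation:
Converged values:
  B0: | IN={a, d, e, f} | OUT={a, c, e, f}
  B1: | IN={a, e, f} | OUT={c, d, e, f}
  B2: | IN={c, d, e, f} | OUT={a, c, d, e, f}
  B3: | IN={a, c, d, e} | OUT={a, c, d, e}
  B4: | IN={a, c, d, e} | OUT={c, d, e, f}
  B5: | IN={c, d, e, f} | OUT={c, e, f}
  B6: | IN={c, e, f} | OUT={c, e, f}
  B7: | IN={c, e, f} | OUT={c, e}
  B8: | IN={c, e} | OUT={}

Merge at B2: OUT[B2] = IN[B1] ⊔ IN[B3] ⊔ IN[B8] = {a, c, d, e, f}
Applying B2's transfer function to that OUT value gives IN[B2] (row B2 above).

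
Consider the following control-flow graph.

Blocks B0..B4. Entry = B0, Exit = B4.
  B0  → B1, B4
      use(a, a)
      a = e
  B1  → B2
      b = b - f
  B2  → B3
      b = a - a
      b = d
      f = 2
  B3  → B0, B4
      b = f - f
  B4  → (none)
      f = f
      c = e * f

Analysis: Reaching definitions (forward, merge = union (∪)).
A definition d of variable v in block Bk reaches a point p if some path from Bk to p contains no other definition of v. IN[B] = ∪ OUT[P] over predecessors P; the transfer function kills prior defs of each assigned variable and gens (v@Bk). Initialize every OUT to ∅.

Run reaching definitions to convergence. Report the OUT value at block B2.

Per-block solution:
  B0: | IN={a@B0, b@B3, f@B2} | OUT={a@B0, b@B3, f@B2}
  B1: | IN={a@B0, b@B3, f@B2} | OUT={a@B0, b@B1, f@B2}
  B2: | IN={a@B0, b@B1, f@B2} | OUT={a@B0, b@B2, f@B2}
  B3: | IN={a@B0, b@B2, f@B2} | OUT={a@B0, b@B3, f@B2}
  B4: | IN={a@B0, b@B3, f@B2} | OUT={a@B0, b@B3, c@B4, f@B4}

Merge at B2: IN[B2] = OUT[B1] = {a@B0, b@B1, f@B2}
Applying B2's transfer function to that IN value gives OUT[B2] (row B2 above).

Answer: {a@B0, b@B2, f@B2}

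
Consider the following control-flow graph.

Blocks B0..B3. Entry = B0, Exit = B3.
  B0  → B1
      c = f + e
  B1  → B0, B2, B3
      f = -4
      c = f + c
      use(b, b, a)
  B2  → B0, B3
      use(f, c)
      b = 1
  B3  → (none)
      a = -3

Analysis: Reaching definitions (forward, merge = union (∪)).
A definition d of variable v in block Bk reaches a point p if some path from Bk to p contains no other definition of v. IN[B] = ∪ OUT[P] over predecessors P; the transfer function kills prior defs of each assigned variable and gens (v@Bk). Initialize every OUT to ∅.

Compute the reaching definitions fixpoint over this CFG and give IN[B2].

Answer: {b@B2, c@B1, f@B1}

Derivation:
Per-block solution:
  B0:  IN={b@B2, c@B1, f@B1}  OUT={b@B2, c@B0, f@B1}
  B1:  IN={b@B2, c@B0, f@B1}  OUT={b@B2, c@B1, f@B1}
  B2:  IN={b@B2, c@B1, f@B1}  OUT={b@B2, c@B1, f@B1}
  B3:  IN={b@B2, c@B1, f@B1}  OUT={a@B3, b@B2, c@B1, f@B1}

Merge at B2: IN[B2] = OUT[B1] = {b@B2, c@B1, f@B1}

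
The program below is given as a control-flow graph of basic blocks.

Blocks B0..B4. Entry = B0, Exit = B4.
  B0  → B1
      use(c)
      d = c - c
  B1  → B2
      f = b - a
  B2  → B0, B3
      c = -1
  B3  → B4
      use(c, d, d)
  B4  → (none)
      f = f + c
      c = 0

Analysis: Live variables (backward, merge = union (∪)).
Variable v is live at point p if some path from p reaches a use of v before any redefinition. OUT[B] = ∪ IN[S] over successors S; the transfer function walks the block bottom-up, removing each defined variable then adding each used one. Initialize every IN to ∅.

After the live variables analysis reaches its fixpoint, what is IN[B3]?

Answer: {c, d, f}

Derivation:
Converged values:
  B0: | IN={a, b, c} | OUT={a, b, d}
  B1: | IN={a, b, d} | OUT={a, b, d, f}
  B2: | IN={a, b, d, f} | OUT={a, b, c, d, f}
  B3: | IN={c, d, f} | OUT={c, f}
  B4: | IN={c, f} | OUT={}

Merge at B3: OUT[B3] = IN[B4] = {c, f}
Applying B3's transfer function to that OUT value gives IN[B3] (row B3 above).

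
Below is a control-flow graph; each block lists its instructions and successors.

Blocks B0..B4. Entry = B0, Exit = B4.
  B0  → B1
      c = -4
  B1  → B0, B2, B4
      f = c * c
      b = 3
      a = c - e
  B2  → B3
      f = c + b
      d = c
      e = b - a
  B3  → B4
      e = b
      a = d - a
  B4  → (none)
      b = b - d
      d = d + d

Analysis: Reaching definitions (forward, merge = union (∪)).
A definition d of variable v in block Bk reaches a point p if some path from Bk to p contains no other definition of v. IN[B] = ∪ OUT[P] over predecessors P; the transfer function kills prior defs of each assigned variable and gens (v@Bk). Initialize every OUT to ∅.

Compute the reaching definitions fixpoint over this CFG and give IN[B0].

Answer: {a@B1, b@B1, c@B0, f@B1}

Derivation:
Fixpoint table:
  B0:   IN={a@B1, b@B1, c@B0, f@B1}   OUT={a@B1, b@B1, c@B0, f@B1}
  B1:   IN={a@B1, b@B1, c@B0, f@B1}   OUT={a@B1, b@B1, c@B0, f@B1}
  B2:   IN={a@B1, b@B1, c@B0, f@B1}   OUT={a@B1, b@B1, c@B0, d@B2, e@B2, f@B2}
  B3:   IN={a@B1, b@B1, c@B0, d@B2, e@B2, f@B2}   OUT={a@B3, b@B1, c@B0, d@B2, e@B3, f@B2}
  B4:   IN={a@B1, a@B3, b@B1, c@B0, d@B2, e@B3, f@B1, f@B2}   OUT={a@B1, a@B3, b@B4, c@B0, d@B4, e@B3, f@B1, f@B2}

Merge at B0 (entry node, so the boundary value {} is joined with the incoming edge(s)): IN[B0] = {} ⊔ OUT[B1] = {a@B1, b@B1, c@B0, f@B1}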